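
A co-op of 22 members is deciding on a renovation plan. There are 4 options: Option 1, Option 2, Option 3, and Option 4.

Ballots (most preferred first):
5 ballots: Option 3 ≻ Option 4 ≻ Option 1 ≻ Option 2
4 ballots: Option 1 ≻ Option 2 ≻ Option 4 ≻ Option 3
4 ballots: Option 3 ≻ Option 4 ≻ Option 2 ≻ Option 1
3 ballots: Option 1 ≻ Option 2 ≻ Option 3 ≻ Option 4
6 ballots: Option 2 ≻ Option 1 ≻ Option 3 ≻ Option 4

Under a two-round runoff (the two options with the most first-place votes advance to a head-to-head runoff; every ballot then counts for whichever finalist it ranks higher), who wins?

Round 1 first-place votes: Option 1 7, Option 2 6, Option 3 9, Option 4 0. Option 3 and Option 1 advance.
Runoff: Option 3 is ranked above Option 1 on 9 ballots, Option 1 above Option 3 on 13.

Option 1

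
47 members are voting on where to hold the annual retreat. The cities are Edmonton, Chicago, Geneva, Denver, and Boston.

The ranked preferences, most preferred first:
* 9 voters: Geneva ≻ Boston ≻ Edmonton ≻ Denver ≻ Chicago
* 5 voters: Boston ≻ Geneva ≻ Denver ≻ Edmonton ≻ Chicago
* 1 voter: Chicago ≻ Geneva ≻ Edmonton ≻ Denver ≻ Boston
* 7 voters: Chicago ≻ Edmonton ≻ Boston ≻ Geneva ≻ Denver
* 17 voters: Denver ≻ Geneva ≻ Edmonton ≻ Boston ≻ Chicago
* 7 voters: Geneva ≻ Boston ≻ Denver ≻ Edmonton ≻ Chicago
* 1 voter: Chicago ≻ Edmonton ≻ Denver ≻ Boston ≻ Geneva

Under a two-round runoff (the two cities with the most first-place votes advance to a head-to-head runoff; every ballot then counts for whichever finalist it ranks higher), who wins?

Round 1 first-place votes: Edmonton 0, Chicago 9, Geneva 16, Denver 17, Boston 5. Denver and Geneva advance.
Runoff: Denver is ranked above Geneva on 18 ballots, Geneva above Denver on 29.

Geneva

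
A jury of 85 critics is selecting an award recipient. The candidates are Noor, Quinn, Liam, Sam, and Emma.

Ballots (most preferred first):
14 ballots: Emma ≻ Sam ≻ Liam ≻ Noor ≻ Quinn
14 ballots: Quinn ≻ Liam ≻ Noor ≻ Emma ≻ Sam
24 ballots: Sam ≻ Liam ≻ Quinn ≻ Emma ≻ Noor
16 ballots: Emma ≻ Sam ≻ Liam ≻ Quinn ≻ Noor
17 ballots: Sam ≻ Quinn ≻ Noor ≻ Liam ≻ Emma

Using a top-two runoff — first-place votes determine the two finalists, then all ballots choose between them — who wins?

Emma

Round 1 first-place votes: Noor 0, Quinn 14, Liam 0, Sam 41, Emma 30. Sam and Emma advance.
Runoff: Sam is ranked above Emma on 41 ballots, Emma above Sam on 44.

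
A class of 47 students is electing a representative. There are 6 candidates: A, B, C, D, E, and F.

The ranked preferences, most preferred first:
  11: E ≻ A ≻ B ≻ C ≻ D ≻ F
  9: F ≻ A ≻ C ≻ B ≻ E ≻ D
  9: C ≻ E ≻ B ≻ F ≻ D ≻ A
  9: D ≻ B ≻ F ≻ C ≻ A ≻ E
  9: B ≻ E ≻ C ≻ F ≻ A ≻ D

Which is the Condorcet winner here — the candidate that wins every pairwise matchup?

B

B vs A: 27–20
B vs C: 29–18
B vs D: 38–9
B vs E: 27–20
B vs F: 38–9
B beats every other candidate.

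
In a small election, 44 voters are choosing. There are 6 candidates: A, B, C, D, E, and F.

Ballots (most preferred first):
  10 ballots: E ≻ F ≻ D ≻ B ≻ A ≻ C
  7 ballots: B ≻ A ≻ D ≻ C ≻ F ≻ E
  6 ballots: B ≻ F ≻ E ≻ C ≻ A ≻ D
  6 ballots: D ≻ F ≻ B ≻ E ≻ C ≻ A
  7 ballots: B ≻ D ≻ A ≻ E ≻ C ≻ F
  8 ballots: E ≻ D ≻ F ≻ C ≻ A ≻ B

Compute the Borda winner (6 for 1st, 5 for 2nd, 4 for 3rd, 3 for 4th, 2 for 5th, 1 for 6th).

D

A: 10×2 + 7×5 + 6×2 + 6×1 + 7×4 + 8×2 = 117
B: 10×3 + 7×6 + 6×6 + 6×4 + 7×6 + 8×1 = 182
C: 10×1 + 7×3 + 6×3 + 6×2 + 7×2 + 8×3 = 99
D: 10×4 + 7×4 + 6×1 + 6×6 + 7×5 + 8×5 = 185
E: 10×6 + 7×1 + 6×4 + 6×3 + 7×3 + 8×6 = 178
F: 10×5 + 7×2 + 6×5 + 6×5 + 7×1 + 8×4 = 163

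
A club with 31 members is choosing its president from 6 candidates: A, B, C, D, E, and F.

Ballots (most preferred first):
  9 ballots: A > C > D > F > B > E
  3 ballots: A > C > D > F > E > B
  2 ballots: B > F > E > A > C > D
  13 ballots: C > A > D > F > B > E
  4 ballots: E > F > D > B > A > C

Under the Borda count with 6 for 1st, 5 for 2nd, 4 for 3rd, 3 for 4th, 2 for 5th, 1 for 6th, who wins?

A: 9×6 + 3×6 + 2×3 + 13×5 + 4×2 = 151
B: 9×2 + 3×1 + 2×6 + 13×2 + 4×3 = 71
C: 9×5 + 3×5 + 2×2 + 13×6 + 4×1 = 146
D: 9×4 + 3×4 + 2×1 + 13×4 + 4×4 = 118
E: 9×1 + 3×2 + 2×4 + 13×1 + 4×6 = 60
F: 9×3 + 3×3 + 2×5 + 13×3 + 4×5 = 105

A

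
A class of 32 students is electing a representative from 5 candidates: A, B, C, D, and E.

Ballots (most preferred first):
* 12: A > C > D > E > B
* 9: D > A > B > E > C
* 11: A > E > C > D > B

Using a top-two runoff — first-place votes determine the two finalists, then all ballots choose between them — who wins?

A

Round 1 first-place votes: A 23, B 0, C 0, D 9, E 0. A and D advance.
Runoff: A is ranked above D on 23 ballots, D above A on 9.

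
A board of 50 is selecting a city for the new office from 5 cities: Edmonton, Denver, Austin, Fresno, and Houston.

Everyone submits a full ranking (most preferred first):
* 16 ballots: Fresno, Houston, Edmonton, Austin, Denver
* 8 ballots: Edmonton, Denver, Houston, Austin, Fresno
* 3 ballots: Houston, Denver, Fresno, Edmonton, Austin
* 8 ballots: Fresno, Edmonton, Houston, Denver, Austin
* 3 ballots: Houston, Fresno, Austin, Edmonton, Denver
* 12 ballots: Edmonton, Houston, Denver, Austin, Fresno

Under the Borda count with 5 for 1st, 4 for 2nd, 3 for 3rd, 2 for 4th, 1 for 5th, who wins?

Edmonton

Edmonton: 16×3 + 8×5 + 3×2 + 8×4 + 3×2 + 12×5 = 192
Denver: 16×1 + 8×4 + 3×4 + 8×2 + 3×1 + 12×3 = 115
Austin: 16×2 + 8×2 + 3×1 + 8×1 + 3×3 + 12×2 = 92
Fresno: 16×5 + 8×1 + 3×3 + 8×5 + 3×4 + 12×1 = 161
Houston: 16×4 + 8×3 + 3×5 + 8×3 + 3×5 + 12×4 = 190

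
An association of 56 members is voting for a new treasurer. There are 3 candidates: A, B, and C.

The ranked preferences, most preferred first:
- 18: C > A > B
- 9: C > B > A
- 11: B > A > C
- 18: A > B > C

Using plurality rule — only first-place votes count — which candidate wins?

First-place votes: A 18, B 11, C 27.

C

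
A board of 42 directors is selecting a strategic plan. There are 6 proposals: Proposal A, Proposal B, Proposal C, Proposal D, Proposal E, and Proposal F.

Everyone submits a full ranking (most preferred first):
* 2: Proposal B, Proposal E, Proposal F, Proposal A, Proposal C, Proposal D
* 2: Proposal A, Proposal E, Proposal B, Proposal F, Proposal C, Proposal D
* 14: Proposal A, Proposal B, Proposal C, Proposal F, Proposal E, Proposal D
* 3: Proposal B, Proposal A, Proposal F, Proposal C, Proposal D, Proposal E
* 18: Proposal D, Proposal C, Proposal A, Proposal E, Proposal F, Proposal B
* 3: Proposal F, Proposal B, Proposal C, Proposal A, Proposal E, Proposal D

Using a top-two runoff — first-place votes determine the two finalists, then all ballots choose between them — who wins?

Round 1 first-place votes: Proposal A 16, Proposal B 5, Proposal C 0, Proposal D 18, Proposal E 0, Proposal F 3. Proposal D and Proposal A advance.
Runoff: Proposal D is ranked above Proposal A on 18 ballots, Proposal A above Proposal D on 24.

Proposal A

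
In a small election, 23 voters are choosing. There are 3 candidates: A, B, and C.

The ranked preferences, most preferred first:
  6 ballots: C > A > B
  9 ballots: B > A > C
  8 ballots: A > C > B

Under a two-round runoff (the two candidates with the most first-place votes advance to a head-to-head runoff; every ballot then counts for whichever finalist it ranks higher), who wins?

Round 1 first-place votes: A 8, B 9, C 6. B and A advance.
Runoff: B is ranked above A on 9 ballots, A above B on 14.

A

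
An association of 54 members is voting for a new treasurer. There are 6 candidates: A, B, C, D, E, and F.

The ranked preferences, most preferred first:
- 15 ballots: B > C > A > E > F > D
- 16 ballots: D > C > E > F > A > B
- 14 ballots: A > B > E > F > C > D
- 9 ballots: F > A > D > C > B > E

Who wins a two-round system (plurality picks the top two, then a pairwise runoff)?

B

Round 1 first-place votes: A 14, B 15, C 0, D 16, E 0, F 9. D and B advance.
Runoff: D is ranked above B on 25 ballots, B above D on 29.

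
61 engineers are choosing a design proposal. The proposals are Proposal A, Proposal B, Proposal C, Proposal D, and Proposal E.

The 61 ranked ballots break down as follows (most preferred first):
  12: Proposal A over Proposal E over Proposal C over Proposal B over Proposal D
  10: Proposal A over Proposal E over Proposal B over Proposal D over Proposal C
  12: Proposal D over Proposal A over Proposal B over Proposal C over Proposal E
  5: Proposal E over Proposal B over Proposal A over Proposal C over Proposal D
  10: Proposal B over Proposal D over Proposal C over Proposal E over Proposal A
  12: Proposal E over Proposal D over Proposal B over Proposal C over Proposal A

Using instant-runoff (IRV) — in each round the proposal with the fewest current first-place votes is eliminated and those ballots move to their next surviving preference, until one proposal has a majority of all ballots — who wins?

Proposal D

Round 1: Proposal A 22, Proposal B 10, Proposal C 0, Proposal D 12, Proposal E 17. Proposal C eliminated.
Round 2: Proposal A 22, Proposal B 10, Proposal D 12, Proposal E 17. Proposal B eliminated.
Round 3: Proposal A 22, Proposal D 22, Proposal E 17. Proposal E eliminated.
Round 4: Proposal A 27, Proposal D 34. Proposal D has a majority (≥31).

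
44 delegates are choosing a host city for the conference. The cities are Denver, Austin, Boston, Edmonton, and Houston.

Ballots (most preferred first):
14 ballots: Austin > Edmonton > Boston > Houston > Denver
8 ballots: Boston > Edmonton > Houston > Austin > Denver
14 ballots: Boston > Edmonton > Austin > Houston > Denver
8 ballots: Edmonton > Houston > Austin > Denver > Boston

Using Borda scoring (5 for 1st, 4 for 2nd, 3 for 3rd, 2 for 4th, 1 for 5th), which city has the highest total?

Denver: 14×1 + 8×1 + 14×1 + 8×2 = 52
Austin: 14×5 + 8×2 + 14×3 + 8×3 = 152
Boston: 14×3 + 8×5 + 14×5 + 8×1 = 160
Edmonton: 14×4 + 8×4 + 14×4 + 8×5 = 184
Houston: 14×2 + 8×3 + 14×2 + 8×4 = 112

Edmonton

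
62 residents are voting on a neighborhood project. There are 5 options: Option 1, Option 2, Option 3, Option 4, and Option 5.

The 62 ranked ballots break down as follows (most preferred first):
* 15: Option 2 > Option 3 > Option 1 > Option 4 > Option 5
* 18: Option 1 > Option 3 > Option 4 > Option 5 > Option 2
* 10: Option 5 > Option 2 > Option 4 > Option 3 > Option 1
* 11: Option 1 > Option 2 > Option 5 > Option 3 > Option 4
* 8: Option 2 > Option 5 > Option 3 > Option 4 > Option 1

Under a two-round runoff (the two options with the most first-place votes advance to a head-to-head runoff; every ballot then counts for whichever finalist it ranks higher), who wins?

Round 1 first-place votes: Option 1 29, Option 2 23, Option 3 0, Option 4 0, Option 5 10. Option 1 and Option 2 advance.
Runoff: Option 1 is ranked above Option 2 on 29 ballots, Option 2 above Option 1 on 33.

Option 2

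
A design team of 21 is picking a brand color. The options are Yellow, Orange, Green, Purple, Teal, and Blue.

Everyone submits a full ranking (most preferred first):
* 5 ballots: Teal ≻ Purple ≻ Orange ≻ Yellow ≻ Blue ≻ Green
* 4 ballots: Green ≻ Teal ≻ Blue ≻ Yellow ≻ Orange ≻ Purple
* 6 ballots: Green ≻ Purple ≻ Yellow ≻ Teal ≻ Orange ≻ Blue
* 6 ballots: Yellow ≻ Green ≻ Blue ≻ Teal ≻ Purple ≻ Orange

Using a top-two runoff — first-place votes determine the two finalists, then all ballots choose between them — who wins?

Round 1 first-place votes: Yellow 6, Orange 0, Green 10, Purple 0, Teal 5, Blue 0. Green and Yellow advance.
Runoff: Green is ranked above Yellow on 10 ballots, Yellow above Green on 11.

Yellow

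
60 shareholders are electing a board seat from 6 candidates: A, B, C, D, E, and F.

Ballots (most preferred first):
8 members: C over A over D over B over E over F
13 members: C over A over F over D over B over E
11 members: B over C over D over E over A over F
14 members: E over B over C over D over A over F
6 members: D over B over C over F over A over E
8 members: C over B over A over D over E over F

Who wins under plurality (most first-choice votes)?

C

First-place votes: A 0, B 11, C 29, D 6, E 14, F 0.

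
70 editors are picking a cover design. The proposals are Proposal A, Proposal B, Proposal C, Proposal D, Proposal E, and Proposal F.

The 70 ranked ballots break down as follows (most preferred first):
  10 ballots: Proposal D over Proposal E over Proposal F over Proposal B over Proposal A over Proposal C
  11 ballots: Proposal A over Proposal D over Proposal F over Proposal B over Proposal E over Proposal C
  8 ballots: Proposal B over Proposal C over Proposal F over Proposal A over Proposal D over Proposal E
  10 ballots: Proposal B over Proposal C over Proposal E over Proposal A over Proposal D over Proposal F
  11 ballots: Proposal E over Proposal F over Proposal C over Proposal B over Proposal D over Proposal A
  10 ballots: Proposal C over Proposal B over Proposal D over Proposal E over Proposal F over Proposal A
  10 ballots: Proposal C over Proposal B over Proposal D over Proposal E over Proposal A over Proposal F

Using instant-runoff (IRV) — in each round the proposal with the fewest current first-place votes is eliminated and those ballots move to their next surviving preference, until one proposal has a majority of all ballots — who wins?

Proposal B

Round 1: Proposal A 11, Proposal B 18, Proposal C 20, Proposal D 10, Proposal E 11, Proposal F 0. Proposal F eliminated.
Round 2: Proposal A 11, Proposal B 18, Proposal C 20, Proposal D 10, Proposal E 11. Proposal D eliminated.
Round 3: Proposal A 11, Proposal B 18, Proposal C 20, Proposal E 21. Proposal A eliminated.
Round 4: Proposal B 29, Proposal C 20, Proposal E 21. Proposal C eliminated.
Round 5: Proposal B 49, Proposal E 21. Proposal B has a majority (≥36).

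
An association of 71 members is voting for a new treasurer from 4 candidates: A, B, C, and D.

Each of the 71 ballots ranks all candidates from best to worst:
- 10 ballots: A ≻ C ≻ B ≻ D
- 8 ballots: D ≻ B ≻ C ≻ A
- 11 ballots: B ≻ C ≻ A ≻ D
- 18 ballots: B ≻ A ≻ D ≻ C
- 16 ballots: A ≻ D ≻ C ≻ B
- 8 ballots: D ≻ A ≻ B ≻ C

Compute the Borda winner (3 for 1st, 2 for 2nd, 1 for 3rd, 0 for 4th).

A

A: 10×3 + 8×0 + 11×1 + 18×2 + 16×3 + 8×2 = 141
B: 10×1 + 8×2 + 11×3 + 18×3 + 16×0 + 8×1 = 121
C: 10×2 + 8×1 + 11×2 + 18×0 + 16×1 + 8×0 = 66
D: 10×0 + 8×3 + 11×0 + 18×1 + 16×2 + 8×3 = 98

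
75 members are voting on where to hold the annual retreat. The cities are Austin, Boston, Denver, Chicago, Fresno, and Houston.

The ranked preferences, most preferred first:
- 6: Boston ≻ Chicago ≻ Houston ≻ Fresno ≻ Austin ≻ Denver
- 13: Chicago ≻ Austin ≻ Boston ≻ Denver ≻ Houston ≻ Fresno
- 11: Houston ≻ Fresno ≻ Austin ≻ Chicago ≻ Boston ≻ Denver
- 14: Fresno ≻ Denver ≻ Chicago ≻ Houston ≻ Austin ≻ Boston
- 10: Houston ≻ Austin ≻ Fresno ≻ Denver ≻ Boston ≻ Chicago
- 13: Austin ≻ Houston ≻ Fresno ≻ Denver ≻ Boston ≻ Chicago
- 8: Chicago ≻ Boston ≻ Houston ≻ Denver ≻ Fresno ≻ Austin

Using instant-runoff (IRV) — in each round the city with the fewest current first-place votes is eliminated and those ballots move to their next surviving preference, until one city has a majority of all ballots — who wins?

Round 1: Austin 13, Boston 6, Denver 0, Chicago 21, Fresno 14, Houston 21. Denver eliminated.
Round 2: Austin 13, Boston 6, Chicago 21, Fresno 14, Houston 21. Boston eliminated.
Round 3: Austin 13, Chicago 27, Fresno 14, Houston 21. Austin eliminated.
Round 4: Chicago 27, Fresno 14, Houston 34. Fresno eliminated.
Round 5: Chicago 41, Houston 34. Chicago has a majority (≥38).

Chicago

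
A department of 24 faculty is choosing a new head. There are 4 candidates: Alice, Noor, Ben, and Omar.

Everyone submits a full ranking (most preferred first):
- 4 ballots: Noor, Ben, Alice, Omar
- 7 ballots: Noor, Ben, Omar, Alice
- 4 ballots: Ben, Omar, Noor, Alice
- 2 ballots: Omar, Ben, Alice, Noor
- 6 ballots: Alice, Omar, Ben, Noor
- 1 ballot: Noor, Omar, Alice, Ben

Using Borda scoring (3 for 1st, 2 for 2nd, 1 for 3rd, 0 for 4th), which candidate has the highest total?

Ben

Alice: 4×1 + 7×0 + 4×0 + 2×1 + 6×3 + 1×1 = 25
Noor: 4×3 + 7×3 + 4×1 + 2×0 + 6×0 + 1×3 = 40
Ben: 4×2 + 7×2 + 4×3 + 2×2 + 6×1 + 1×0 = 44
Omar: 4×0 + 7×1 + 4×2 + 2×3 + 6×2 + 1×2 = 35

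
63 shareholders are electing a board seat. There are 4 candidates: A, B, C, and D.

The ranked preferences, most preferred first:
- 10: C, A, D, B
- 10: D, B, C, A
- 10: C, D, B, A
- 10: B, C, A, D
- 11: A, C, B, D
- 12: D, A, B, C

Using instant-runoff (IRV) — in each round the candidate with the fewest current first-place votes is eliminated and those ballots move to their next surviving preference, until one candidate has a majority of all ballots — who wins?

Round 1: A 11, B 10, C 20, D 22. B eliminated.
Round 2: A 11, C 30, D 22. A eliminated.
Round 3: C 41, D 22. C has a majority (≥32).

C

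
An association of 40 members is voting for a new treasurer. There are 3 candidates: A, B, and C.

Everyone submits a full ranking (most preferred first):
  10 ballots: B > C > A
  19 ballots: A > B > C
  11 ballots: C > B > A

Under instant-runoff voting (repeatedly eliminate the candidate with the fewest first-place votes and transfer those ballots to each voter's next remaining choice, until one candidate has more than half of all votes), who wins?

C

Round 1: A 19, B 10, C 11. B eliminated.
Round 2: A 19, C 21. C has a majority (≥21).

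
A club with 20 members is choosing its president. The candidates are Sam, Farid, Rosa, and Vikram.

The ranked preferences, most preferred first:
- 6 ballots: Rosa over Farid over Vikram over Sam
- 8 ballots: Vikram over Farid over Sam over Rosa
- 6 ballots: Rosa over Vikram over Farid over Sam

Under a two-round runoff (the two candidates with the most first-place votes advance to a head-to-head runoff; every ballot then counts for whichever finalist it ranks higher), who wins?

Rosa

Round 1 first-place votes: Sam 0, Farid 0, Rosa 12, Vikram 8. Rosa and Vikram advance.
Runoff: Rosa is ranked above Vikram on 12 ballots, Vikram above Rosa on 8.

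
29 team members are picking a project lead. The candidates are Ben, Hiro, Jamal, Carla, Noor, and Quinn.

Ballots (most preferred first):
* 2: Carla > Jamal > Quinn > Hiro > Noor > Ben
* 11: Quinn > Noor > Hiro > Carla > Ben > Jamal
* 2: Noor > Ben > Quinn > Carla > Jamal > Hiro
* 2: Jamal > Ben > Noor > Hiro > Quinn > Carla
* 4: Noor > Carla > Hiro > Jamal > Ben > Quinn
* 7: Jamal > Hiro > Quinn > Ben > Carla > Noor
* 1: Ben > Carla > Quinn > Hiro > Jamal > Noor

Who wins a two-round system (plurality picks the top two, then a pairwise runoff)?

Round 1 first-place votes: Ben 1, Hiro 0, Jamal 9, Carla 2, Noor 6, Quinn 11. Quinn and Jamal advance.
Runoff: Quinn is ranked above Jamal on 14 ballots, Jamal above Quinn on 15.

Jamal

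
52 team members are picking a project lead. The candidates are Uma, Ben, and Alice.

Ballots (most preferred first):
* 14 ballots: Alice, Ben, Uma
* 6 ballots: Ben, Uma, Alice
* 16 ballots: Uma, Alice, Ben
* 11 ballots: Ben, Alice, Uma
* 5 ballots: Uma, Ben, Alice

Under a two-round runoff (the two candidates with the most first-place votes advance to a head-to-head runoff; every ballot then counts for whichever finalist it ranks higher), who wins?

Ben

Round 1 first-place votes: Uma 21, Ben 17, Alice 14. Uma and Ben advance.
Runoff: Uma is ranked above Ben on 21 ballots, Ben above Uma on 31.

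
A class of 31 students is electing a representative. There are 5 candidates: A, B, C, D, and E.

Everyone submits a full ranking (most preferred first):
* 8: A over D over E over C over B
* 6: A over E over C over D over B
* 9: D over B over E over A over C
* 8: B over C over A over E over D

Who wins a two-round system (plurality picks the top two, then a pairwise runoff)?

A

Round 1 first-place votes: A 14, B 8, C 0, D 9, E 0. A and D advance.
Runoff: A is ranked above D on 22 ballots, D above A on 9.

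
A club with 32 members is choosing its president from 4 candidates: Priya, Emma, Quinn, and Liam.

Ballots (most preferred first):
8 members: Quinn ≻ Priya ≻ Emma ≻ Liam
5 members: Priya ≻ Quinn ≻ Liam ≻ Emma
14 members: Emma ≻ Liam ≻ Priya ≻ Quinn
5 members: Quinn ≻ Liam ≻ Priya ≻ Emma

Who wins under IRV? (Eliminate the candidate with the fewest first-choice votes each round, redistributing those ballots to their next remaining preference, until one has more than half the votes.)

Round 1: Priya 5, Emma 14, Quinn 13, Liam 0. Liam eliminated.
Round 2: Priya 5, Emma 14, Quinn 13. Priya eliminated.
Round 3: Emma 14, Quinn 18. Quinn has a majority (≥17).

Quinn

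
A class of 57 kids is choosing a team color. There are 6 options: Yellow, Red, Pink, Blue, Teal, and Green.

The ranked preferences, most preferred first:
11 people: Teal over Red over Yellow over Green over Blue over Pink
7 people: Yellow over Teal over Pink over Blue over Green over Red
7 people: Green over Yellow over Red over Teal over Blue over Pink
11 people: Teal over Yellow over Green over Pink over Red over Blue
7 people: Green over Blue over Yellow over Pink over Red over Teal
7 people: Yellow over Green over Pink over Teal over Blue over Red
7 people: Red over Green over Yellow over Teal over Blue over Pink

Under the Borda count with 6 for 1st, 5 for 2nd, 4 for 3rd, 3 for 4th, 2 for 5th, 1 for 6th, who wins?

Yellow: 11×4 + 7×6 + 7×5 + 11×5 + 7×4 + 7×6 + 7×4 = 274
Red: 11×5 + 7×1 + 7×4 + 11×2 + 7×2 + 7×1 + 7×6 = 175
Pink: 11×1 + 7×4 + 7×1 + 11×3 + 7×3 + 7×4 + 7×1 = 135
Blue: 11×2 + 7×3 + 7×2 + 11×1 + 7×5 + 7×2 + 7×2 = 131
Teal: 11×6 + 7×5 + 7×3 + 11×6 + 7×1 + 7×3 + 7×3 = 237
Green: 11×3 + 7×2 + 7×6 + 11×4 + 7×6 + 7×5 + 7×5 = 245

Yellow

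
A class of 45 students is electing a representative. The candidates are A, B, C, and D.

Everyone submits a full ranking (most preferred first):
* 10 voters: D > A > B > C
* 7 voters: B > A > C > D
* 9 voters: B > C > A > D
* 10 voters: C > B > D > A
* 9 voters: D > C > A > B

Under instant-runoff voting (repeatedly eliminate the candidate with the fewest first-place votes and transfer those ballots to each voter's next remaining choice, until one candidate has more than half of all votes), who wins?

Round 1: A 0, B 16, C 10, D 19. A eliminated.
Round 2: B 16, C 10, D 19. C eliminated.
Round 3: B 26, D 19. B has a majority (≥23).

B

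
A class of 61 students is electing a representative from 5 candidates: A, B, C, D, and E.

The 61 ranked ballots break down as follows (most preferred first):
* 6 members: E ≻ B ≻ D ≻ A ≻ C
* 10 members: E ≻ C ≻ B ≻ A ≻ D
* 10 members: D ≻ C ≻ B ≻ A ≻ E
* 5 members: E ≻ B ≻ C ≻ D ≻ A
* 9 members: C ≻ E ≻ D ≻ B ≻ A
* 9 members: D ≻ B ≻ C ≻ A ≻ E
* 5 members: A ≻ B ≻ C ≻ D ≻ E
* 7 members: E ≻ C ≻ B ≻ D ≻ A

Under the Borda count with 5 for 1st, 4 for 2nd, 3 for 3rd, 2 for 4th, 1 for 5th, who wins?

C

A: 6×2 + 10×2 + 10×2 + 5×1 + 9×1 + 9×2 + 5×5 + 7×1 = 116
B: 6×4 + 10×3 + 10×3 + 5×4 + 9×2 + 9×4 + 5×4 + 7×3 = 199
C: 6×1 + 10×4 + 10×4 + 5×3 + 9×5 + 9×3 + 5×3 + 7×4 = 216
D: 6×3 + 10×1 + 10×5 + 5×2 + 9×3 + 9×5 + 5×2 + 7×2 = 184
E: 6×5 + 10×5 + 10×1 + 5×5 + 9×4 + 9×1 + 5×1 + 7×5 = 200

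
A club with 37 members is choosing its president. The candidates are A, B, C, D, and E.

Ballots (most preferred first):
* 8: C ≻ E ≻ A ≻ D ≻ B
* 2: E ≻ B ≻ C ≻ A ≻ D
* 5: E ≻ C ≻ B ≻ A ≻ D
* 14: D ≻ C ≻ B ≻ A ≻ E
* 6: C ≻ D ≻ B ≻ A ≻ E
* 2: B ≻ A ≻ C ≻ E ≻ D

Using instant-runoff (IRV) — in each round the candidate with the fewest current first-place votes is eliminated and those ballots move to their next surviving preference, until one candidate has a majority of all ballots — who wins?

C

Round 1: A 0, B 2, C 14, D 14, E 7. A eliminated.
Round 2: B 2, C 14, D 14, E 7. B eliminated.
Round 3: C 16, D 14, E 7. E eliminated.
Round 4: C 23, D 14. C has a majority (≥19).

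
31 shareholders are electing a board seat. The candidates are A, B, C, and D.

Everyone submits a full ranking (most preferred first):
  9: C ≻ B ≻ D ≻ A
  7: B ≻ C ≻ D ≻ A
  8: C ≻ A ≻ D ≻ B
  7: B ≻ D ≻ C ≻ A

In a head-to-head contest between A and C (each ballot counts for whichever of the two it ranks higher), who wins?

C

A is ranked above C on 0 ballots; C above A on 31.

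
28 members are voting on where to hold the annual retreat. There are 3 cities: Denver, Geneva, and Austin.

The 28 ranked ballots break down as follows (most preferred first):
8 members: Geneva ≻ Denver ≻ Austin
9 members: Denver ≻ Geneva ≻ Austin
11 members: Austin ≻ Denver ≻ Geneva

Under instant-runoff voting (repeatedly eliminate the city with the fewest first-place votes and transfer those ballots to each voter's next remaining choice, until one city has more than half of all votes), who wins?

Denver

Round 1: Denver 9, Geneva 8, Austin 11. Geneva eliminated.
Round 2: Denver 17, Austin 11. Denver has a majority (≥15).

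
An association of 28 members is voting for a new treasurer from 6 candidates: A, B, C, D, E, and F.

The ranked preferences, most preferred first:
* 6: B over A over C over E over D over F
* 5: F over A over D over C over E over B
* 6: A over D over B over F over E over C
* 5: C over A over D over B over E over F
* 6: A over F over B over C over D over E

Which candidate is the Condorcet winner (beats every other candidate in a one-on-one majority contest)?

A

A vs B: 22–6
A vs C: 23–5
A vs D: 28–0
A vs E: 28–0
A vs F: 23–5
A beats every other candidate.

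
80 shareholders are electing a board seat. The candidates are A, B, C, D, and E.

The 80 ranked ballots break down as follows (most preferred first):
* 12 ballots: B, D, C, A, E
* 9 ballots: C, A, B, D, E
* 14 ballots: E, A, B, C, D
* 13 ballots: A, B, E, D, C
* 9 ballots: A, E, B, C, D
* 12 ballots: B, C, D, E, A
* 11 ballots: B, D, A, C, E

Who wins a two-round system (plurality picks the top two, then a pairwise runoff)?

A

Round 1 first-place votes: A 22, B 35, C 9, D 0, E 14. B and A advance.
Runoff: B is ranked above A on 35 ballots, A above B on 45.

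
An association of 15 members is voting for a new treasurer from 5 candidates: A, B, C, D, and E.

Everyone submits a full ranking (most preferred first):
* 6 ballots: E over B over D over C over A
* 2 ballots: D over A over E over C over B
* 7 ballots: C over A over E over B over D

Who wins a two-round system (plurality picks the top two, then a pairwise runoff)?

Round 1 first-place votes: A 0, B 0, C 7, D 2, E 6. C and E advance.
Runoff: C is ranked above E on 7 ballots, E above C on 8.

E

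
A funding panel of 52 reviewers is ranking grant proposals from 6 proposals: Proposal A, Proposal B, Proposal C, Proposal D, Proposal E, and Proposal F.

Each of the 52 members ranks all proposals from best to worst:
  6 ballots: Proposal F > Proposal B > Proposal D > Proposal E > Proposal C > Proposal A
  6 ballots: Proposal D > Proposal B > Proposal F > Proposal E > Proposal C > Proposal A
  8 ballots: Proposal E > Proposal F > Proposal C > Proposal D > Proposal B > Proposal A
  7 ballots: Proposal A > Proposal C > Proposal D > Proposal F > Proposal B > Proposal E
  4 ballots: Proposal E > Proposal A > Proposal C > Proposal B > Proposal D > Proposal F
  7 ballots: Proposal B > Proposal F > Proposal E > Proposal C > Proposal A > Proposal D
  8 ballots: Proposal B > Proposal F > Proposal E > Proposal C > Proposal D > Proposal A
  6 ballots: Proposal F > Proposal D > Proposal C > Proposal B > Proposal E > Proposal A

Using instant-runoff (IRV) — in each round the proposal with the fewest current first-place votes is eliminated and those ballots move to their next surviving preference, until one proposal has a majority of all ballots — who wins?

Round 1: Proposal A 7, Proposal B 15, Proposal C 0, Proposal D 6, Proposal E 12, Proposal F 12. Proposal C eliminated.
Round 2: Proposal A 7, Proposal B 15, Proposal D 6, Proposal E 12, Proposal F 12. Proposal D eliminated.
Round 3: Proposal A 7, Proposal B 21, Proposal E 12, Proposal F 12. Proposal A eliminated.
Round 4: Proposal B 21, Proposal E 12, Proposal F 19. Proposal E eliminated.
Round 5: Proposal B 25, Proposal F 27. Proposal F has a majority (≥27).

Proposal F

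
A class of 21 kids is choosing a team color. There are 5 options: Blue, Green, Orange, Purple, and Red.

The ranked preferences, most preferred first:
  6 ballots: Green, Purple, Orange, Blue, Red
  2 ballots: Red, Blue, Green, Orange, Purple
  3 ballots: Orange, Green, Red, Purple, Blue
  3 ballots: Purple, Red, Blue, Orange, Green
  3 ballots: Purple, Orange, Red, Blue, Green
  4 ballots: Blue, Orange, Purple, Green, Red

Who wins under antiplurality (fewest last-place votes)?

Last-place votes: Blue 3, Green 6, Orange 0, Purple 2, Red 10.

Orange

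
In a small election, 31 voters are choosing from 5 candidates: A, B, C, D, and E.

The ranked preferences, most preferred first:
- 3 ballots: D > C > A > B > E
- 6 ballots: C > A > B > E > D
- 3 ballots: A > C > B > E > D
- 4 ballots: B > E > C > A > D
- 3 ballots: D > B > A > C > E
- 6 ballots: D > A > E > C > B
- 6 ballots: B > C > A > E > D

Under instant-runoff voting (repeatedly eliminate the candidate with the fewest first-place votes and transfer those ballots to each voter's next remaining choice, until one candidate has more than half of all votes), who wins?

Round 1: A 3, B 10, C 6, D 12, E 0. E eliminated.
Round 2: A 3, B 10, C 6, D 12. A eliminated.
Round 3: B 10, C 9, D 12. C eliminated.
Round 4: B 19, D 12. B has a majority (≥16).

B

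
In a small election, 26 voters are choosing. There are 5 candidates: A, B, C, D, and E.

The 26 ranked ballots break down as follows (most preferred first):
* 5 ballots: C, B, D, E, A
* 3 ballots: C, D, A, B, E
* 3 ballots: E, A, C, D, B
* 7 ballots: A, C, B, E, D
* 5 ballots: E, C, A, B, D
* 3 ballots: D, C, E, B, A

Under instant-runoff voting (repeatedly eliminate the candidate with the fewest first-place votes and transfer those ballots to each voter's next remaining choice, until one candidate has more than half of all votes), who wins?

Round 1: A 7, B 0, C 8, D 3, E 8. B eliminated.
Round 2: A 7, C 8, D 3, E 8. D eliminated.
Round 3: A 7, C 11, E 8. A eliminated.
Round 4: C 18, E 8. C has a majority (≥14).

C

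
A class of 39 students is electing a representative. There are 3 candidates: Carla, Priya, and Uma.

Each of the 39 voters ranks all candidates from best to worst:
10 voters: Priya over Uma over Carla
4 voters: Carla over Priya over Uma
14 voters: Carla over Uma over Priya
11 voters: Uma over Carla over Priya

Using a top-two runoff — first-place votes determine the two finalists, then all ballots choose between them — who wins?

Uma

Round 1 first-place votes: Carla 18, Priya 10, Uma 11. Carla and Uma advance.
Runoff: Carla is ranked above Uma on 18 ballots, Uma above Carla on 21.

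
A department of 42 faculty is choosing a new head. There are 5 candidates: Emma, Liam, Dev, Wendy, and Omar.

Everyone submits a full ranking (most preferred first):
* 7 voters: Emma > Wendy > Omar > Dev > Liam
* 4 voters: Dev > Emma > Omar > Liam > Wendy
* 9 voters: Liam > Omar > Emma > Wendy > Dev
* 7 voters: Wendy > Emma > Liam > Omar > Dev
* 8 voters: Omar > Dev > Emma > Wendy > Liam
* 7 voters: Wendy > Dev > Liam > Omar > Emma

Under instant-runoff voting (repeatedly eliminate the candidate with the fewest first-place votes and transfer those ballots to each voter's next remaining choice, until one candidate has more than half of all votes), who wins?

Emma

Round 1: Emma 7, Liam 9, Dev 4, Wendy 14, Omar 8. Dev eliminated.
Round 2: Emma 11, Liam 9, Wendy 14, Omar 8. Omar eliminated.
Round 3: Emma 19, Liam 9, Wendy 14. Liam eliminated.
Round 4: Emma 28, Wendy 14. Emma has a majority (≥22).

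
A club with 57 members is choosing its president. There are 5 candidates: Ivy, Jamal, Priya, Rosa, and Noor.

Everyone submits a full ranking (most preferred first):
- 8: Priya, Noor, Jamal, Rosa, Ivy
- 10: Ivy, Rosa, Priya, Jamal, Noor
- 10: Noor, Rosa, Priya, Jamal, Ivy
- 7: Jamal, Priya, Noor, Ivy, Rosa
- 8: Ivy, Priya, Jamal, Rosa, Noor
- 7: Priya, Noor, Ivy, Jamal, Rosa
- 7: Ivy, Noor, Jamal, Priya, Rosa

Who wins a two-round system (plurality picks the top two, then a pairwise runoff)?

Priya

Round 1 first-place votes: Ivy 25, Jamal 7, Priya 15, Rosa 0, Noor 10. Ivy and Priya advance.
Runoff: Ivy is ranked above Priya on 25 ballots, Priya above Ivy on 32.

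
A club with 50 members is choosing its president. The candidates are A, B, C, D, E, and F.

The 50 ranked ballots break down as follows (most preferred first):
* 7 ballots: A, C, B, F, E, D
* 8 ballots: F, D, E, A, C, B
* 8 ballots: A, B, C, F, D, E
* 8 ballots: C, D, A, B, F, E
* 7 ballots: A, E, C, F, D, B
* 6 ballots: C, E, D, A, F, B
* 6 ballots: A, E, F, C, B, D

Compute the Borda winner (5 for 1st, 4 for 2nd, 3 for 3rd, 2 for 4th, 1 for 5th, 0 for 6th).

A

A: 7×5 + 8×2 + 8×5 + 8×3 + 7×5 + 6×2 + 6×5 = 192
B: 7×3 + 8×0 + 8×4 + 8×2 + 7×0 + 6×0 + 6×1 = 75
C: 7×4 + 8×1 + 8×3 + 8×5 + 7×3 + 6×5 + 6×2 = 163
D: 7×0 + 8×4 + 8×1 + 8×4 + 7×1 + 6×3 + 6×0 = 97
E: 7×1 + 8×3 + 8×0 + 8×0 + 7×4 + 6×4 + 6×4 = 107
F: 7×2 + 8×5 + 8×2 + 8×1 + 7×2 + 6×1 + 6×3 = 116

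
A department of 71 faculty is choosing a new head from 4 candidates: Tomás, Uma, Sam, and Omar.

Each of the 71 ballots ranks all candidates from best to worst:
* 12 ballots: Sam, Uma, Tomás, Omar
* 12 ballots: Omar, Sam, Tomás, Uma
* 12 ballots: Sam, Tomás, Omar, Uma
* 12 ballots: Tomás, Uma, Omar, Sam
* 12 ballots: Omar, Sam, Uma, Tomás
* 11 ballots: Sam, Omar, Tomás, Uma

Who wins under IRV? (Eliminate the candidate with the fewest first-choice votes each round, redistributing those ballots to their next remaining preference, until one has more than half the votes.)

Round 1: Tomás 12, Uma 0, Sam 35, Omar 24. Uma eliminated.
Round 2: Tomás 12, Sam 35, Omar 24. Tomás eliminated.
Round 3: Sam 35, Omar 36. Omar has a majority (≥36).

Omar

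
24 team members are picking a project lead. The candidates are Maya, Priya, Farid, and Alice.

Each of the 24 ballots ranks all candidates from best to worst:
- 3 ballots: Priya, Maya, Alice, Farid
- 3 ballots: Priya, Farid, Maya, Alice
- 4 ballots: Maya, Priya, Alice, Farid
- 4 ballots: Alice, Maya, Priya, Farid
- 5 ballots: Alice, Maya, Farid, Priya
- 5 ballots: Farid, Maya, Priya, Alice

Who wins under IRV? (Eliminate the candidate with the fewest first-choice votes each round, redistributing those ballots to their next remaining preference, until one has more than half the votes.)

Round 1: Maya 4, Priya 6, Farid 5, Alice 9. Maya eliminated.
Round 2: Priya 10, Farid 5, Alice 9. Farid eliminated.
Round 3: Priya 15, Alice 9. Priya has a majority (≥13).

Priya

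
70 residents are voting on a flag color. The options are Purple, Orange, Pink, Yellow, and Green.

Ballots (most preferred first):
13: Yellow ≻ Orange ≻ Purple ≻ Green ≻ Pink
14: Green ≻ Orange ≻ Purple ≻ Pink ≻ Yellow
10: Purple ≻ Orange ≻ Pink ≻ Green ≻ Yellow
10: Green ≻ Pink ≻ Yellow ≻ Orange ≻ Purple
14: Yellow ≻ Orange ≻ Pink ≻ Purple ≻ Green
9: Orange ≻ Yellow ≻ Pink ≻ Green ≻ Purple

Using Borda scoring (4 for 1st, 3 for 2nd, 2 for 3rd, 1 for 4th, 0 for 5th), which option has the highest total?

Purple: 13×2 + 14×2 + 10×4 + 10×0 + 14×1 + 9×0 = 108
Orange: 13×3 + 14×3 + 10×3 + 10×1 + 14×3 + 9×4 = 199
Pink: 13×0 + 14×1 + 10×2 + 10×3 + 14×2 + 9×2 = 110
Yellow: 13×4 + 14×0 + 10×0 + 10×2 + 14×4 + 9×3 = 155
Green: 13×1 + 14×4 + 10×1 + 10×4 + 14×0 + 9×1 = 128

Orange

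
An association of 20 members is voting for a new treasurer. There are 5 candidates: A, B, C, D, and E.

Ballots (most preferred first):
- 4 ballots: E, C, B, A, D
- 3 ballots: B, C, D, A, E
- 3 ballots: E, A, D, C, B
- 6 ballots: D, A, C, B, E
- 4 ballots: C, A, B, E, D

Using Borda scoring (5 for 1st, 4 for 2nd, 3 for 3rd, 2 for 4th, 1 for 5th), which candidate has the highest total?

C

A: 4×2 + 3×2 + 3×4 + 6×4 + 4×4 = 66
B: 4×3 + 3×5 + 3×1 + 6×2 + 4×3 = 54
C: 4×4 + 3×4 + 3×2 + 6×3 + 4×5 = 72
D: 4×1 + 3×3 + 3×3 + 6×5 + 4×1 = 56
E: 4×5 + 3×1 + 3×5 + 6×1 + 4×2 = 52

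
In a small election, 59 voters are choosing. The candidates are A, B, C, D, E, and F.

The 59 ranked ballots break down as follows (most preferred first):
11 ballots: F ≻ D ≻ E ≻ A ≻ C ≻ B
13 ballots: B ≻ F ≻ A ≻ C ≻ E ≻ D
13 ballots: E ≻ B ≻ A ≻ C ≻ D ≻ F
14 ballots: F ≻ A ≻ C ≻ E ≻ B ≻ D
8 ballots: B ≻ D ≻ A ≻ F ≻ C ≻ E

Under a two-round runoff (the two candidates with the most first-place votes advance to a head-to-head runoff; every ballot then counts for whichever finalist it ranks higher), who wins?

Round 1 first-place votes: A 0, B 21, C 0, D 0, E 13, F 25. F and B advance.
Runoff: F is ranked above B on 25 ballots, B above F on 34.

B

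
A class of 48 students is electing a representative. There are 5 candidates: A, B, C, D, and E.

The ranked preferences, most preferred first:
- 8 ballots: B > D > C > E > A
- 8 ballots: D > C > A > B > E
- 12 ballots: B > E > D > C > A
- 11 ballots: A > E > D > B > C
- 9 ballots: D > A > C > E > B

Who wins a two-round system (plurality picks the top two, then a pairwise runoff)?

D

Round 1 first-place votes: A 11, B 20, C 0, D 17, E 0. B and D advance.
Runoff: B is ranked above D on 20 ballots, D above B on 28.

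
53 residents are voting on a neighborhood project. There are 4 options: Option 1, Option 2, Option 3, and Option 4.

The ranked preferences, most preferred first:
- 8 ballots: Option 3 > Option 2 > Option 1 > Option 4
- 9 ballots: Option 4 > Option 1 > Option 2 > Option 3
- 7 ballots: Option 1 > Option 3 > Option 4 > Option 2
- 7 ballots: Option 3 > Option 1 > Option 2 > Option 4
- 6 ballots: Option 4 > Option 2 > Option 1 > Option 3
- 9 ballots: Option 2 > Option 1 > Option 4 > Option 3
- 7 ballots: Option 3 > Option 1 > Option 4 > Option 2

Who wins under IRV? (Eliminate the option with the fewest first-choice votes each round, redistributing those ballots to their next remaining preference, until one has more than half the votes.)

Option 3

Round 1: Option 1 7, Option 2 9, Option 3 22, Option 4 15. Option 1 eliminated.
Round 2: Option 2 9, Option 3 29, Option 4 15. Option 3 has a majority (≥27).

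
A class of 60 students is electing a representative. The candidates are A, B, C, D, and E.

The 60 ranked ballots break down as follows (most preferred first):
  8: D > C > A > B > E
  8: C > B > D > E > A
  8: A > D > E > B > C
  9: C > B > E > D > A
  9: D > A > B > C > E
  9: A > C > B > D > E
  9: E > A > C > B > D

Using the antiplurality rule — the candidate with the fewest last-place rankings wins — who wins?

Last-place votes: A 17, B 0, C 8, D 9, E 26.

B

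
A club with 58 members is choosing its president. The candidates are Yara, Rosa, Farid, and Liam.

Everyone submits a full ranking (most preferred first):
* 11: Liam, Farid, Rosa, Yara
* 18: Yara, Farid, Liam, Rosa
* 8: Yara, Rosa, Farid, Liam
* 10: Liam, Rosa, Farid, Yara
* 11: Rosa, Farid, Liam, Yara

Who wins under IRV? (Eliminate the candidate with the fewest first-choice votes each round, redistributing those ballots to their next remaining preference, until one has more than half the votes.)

Round 1: Yara 26, Rosa 11, Farid 0, Liam 21. Farid eliminated.
Round 2: Yara 26, Rosa 11, Liam 21. Rosa eliminated.
Round 3: Yara 26, Liam 32. Liam has a majority (≥30).

Liam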